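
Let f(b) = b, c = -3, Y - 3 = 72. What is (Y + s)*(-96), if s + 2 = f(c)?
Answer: -6720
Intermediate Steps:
Y = 75 (Y = 3 + 72 = 75)
s = -5 (s = -2 - 3 = -5)
(Y + s)*(-96) = (75 - 5)*(-96) = 70*(-96) = -6720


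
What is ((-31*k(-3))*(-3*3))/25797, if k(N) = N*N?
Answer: 837/8599 ≈ 0.097337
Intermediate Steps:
k(N) = N²
((-31*k(-3))*(-3*3))/25797 = ((-31*(-3)²)*(-3*3))/25797 = (-31*9*(-9))*(1/25797) = -279*(-9)*(1/25797) = 2511*(1/25797) = 837/8599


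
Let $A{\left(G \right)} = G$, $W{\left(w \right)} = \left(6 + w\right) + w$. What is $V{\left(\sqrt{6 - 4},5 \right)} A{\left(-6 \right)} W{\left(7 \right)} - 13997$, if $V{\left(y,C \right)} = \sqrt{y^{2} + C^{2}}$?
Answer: $-13997 - 360 \sqrt{3} \approx -14621.0$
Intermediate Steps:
$W{\left(w \right)} = 6 + 2 w$
$V{\left(y,C \right)} = \sqrt{C^{2} + y^{2}}$
$V{\left(\sqrt{6 - 4},5 \right)} A{\left(-6 \right)} W{\left(7 \right)} - 13997 = \sqrt{5^{2} + \left(\sqrt{6 - 4}\right)^{2}} \left(-6\right) \left(6 + 2 \cdot 7\right) - 13997 = \sqrt{25 + \left(\sqrt{2}\right)^{2}} \left(-6\right) \left(6 + 14\right) - 13997 = \sqrt{25 + 2} \left(-6\right) 20 - 13997 = \sqrt{27} \left(-6\right) 20 - 13997 = 3 \sqrt{3} \left(-6\right) 20 - 13997 = - 18 \sqrt{3} \cdot 20 - 13997 = - 360 \sqrt{3} - 13997 = -13997 - 360 \sqrt{3}$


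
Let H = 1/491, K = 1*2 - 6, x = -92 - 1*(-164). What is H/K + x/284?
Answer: 35281/139444 ≈ 0.25301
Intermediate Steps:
x = 72 (x = -92 + 164 = 72)
K = -4 (K = 2 - 6 = -4)
H = 1/491 ≈ 0.0020367
H/K + x/284 = (1/491)/(-4) + 72/284 = (1/491)*(-¼) + 72*(1/284) = -1/1964 + 18/71 = 35281/139444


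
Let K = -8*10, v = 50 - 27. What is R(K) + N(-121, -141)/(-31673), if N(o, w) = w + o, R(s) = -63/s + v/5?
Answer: 13672023/2533840 ≈ 5.3958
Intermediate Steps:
v = 23
K = -80
R(s) = 23/5 - 63/s (R(s) = -63/s + 23/5 = 23/5 - 63/s)
N(o, w) = o + w
R(K) + N(-121, -141)/(-31673) = (23/5 - 63/(-80)) + (-121 - 141)/(-31673) = (23/5 - 63*(-1/80)) - 262*(-1/31673) = (23/5 + 63/80) + 262/31673 = 431/80 + 262/31673 = 13672023/2533840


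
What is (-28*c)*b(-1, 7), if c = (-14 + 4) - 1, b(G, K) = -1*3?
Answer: -924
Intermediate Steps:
b(G, K) = -3
c = -11 (c = -10 - 1 = -11)
(-28*c)*b(-1, 7) = -28*(-11)*(-3) = 308*(-3) = -924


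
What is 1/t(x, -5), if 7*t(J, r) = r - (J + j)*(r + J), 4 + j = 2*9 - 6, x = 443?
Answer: -7/197543 ≈ -3.5435e-5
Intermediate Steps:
j = 8 (j = -4 + (2*9 - 6) = -4 + (18 - 6) = -4 + 12 = 8)
t(J, r) = r/7 - (8 + J)*(J + r)/7 (t(J, r) = (r - (J + 8)*(r + J))/7 = (r - (8 + J)*(J + r))/7 = r/7 - (8 + J)*(J + r)/7)
1/t(x, -5) = 1/(-1*(-5) - 8/7*443 - ⅐*443² - ⅐*443*(-5)) = 1/(5 - 3544/7 - ⅐*196249 + 2215/7) = 1/(5 - 3544/7 - 196249/7 + 2215/7) = 1/(-197543/7) = -7/197543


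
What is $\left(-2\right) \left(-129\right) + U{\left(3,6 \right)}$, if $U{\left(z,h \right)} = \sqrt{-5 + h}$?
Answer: $259$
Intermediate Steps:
$\left(-2\right) \left(-129\right) + U{\left(3,6 \right)} = \left(-2\right) \left(-129\right) + \sqrt{-5 + 6} = 258 + \sqrt{1} = 258 + 1 = 259$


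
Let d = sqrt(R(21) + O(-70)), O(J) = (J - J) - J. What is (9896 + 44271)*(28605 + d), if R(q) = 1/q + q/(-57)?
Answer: 1549447035 + 54167*sqrt(11092998)/399 ≈ 1.5499e+9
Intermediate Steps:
O(J) = -J (O(J) = 0 - J = -J)
R(q) = 1/q - q/57 (R(q) = 1/q + q*(-1/57) = 1/q - q/57)
d = sqrt(11092998)/399 (d = sqrt((1/21 - 1/57*21) - 1*(-70)) = sqrt((1/21 - 7/19) + 70) = sqrt(-128/399 + 70) = sqrt(27802/399) = sqrt(11092998)/399 ≈ 8.3474)
(9896 + 44271)*(28605 + d) = (9896 + 44271)*(28605 + sqrt(11092998)/399) = 54167*(28605 + sqrt(11092998)/399) = 1549447035 + 54167*sqrt(11092998)/399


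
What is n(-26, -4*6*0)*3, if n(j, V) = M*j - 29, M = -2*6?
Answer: 849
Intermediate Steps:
M = -12
n(j, V) = -29 - 12*j (n(j, V) = -12*j - 29 = -29 - 12*j)
n(-26, -4*6*0)*3 = (-29 - 12*(-26))*3 = (-29 + 312)*3 = 283*3 = 849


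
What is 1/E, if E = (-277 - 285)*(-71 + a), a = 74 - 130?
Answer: 1/71374 ≈ 1.4011e-5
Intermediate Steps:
a = -56
E = 71374 (E = (-277 - 285)*(-71 - 56) = -562*(-127) = 71374)
1/E = 1/71374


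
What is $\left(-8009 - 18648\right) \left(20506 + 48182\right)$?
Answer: $-1831016016$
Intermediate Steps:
$\left(-8009 - 18648\right) \left(20506 + 48182\right) = \left(-8009 - 18648\right) 68688 = \left(-26657\right) 68688 = -1831016016$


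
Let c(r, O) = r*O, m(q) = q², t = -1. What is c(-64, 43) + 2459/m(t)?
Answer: -293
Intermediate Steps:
c(r, O) = O*r
c(-64, 43) + 2459/m(t) = 43*(-64) + 2459/((-1)²) = -2752 + 2459/1 = -2752 + 2459*1 = -2752 + 2459 = -293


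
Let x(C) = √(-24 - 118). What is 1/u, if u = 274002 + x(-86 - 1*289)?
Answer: 137001/37538548073 - I*√142/75077096146 ≈ 3.6496e-6 - 1.5872e-10*I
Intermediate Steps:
x(C) = I*√142 (x(C) = √(-142) = I*√142)
u = 274002 + I*√142 ≈ 2.74e+5 + 11.916*I
1/u = 1/(274002 + I*√142)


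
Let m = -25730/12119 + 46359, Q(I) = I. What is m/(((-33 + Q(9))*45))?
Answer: -561798991/13088520 ≈ -42.923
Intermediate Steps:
m = 561798991/12119 (m = -25730*1/12119 + 46359 = -25730/12119 + 46359 = 561798991/12119 ≈ 46357.)
m/(((-33 + Q(9))*45)) = 561798991/(12119*(((-33 + 9)*45))) = 561798991/(12119*((-24*45))) = (561798991/12119)/(-1080) = (561798991/12119)*(-1/1080) = -561798991/13088520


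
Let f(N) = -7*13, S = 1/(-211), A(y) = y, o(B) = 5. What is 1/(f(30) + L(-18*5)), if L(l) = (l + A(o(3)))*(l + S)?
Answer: 211/1595034 ≈ 0.00013229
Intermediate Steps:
S = -1/211 ≈ -0.0047393
f(N) = -91
L(l) = (5 + l)*(-1/211 + l) (L(l) = (l + 5)*(l - 1/211) = (5 + l)*(-1/211 + l))
1/(f(30) + L(-18*5)) = 1/(-91 + (-5/211 + (-18*5)² + 1054*(-18*5)/211)) = 1/(-91 + (-5/211 + (-90)² + (1054/211)*(-90))) = 1/(-91 + (-5/211 + 8100 - 94860/211)) = 1/(-91 + 1614235/211) = 1/(1595034/211) = 211/1595034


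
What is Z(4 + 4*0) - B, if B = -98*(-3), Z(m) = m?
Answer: -290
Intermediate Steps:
B = 294
Z(4 + 4*0) - B = (4 + 4*0) - 1*294 = (4 + 0) - 294 = 4 - 294 = -290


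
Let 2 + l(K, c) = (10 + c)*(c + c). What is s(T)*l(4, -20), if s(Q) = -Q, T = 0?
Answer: 0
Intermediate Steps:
l(K, c) = -2 + 2*c*(10 + c) (l(K, c) = -2 + (10 + c)*(c + c) = -2 + (10 + c)*(2*c) = -2 + 2*c*(10 + c))
s(T)*l(4, -20) = (-1*0)*(-2 + 2*(-20)² + 20*(-20)) = 0*(-2 + 2*400 - 400) = 0*(-2 + 800 - 400) = 0*398 = 0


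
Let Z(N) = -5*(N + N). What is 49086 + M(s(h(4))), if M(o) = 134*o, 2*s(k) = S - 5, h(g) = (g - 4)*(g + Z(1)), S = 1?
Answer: 48818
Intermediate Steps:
Z(N) = -10*N
h(g) = (-10 + g)*(-4 + g) (h(g) = (g - 4)*(g - 10*1) = (-4 + g)*(g - 10) = (-4 + g)*(-10 + g) = (-10 + g)*(-4 + g))
s(k) = -2 (s(k) = (1 - 5)/2 = (1/2)*(-4) = -2)
49086 + M(s(h(4))) = 49086 + 134*(-2) = 49086 - 268 = 48818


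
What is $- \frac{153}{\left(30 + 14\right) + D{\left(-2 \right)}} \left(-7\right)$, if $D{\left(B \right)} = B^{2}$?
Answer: $\frac{357}{16} \approx 22.313$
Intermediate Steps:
$- \frac{153}{\left(30 + 14\right) + D{\left(-2 \right)}} \left(-7\right) = - \frac{153}{\left(30 + 14\right) + \left(-2\right)^{2}} \left(-7\right) = - \frac{153}{44 + 4} \left(-7\right) = - \frac{153}{48} \left(-7\right) = \left(-153\right) \frac{1}{48} \left(-7\right) = \left(- \frac{51}{16}\right) \left(-7\right) = \frac{357}{16}$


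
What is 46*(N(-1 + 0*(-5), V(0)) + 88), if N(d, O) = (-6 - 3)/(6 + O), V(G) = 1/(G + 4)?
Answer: 99544/25 ≈ 3981.8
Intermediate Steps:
V(G) = 1/(4 + G)
N(d, O) = -9/(6 + O)
46*(N(-1 + 0*(-5), V(0)) + 88) = 46*(-9/(6 + 1/(4 + 0)) + 88) = 46*(-9/(6 + 1/4) + 88) = 46*(-9/(6 + ¼) + 88) = 46*(-9/25/4 + 88) = 46*(-9*4/25 + 88) = 46*(-36/25 + 88) = 46*(2164/25) = 99544/25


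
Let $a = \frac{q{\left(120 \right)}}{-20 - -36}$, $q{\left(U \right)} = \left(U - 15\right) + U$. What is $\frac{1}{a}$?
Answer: $\frac{16}{225} \approx 0.071111$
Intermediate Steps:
$q{\left(U \right)} = -15 + 2 U$ ($q{\left(U \right)} = \left(-15 + U\right) + U = -15 + 2 U$)
$a = \frac{225}{16}$ ($a = \frac{-15 + 2 \cdot 120}{-20 - -36} = \frac{-15 + 240}{-20 + 36} = \frac{225}{16} \approx 14.063$)
$\frac{1}{a} = \frac{1}{\frac{225}{16}} = \frac{16}{225}$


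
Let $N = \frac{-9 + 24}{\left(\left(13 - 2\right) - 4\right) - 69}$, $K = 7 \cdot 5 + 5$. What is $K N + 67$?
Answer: $\frac{1777}{31} \approx 57.323$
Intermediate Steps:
$K = 40$ ($K = 35 + 5 = 40$)
$N = - \frac{15}{62}$ ($N = \frac{15}{\left(11 - 4\right) - 69} = \frac{15}{7 - 69} = \frac{15}{-62} = 15 \left(- \frac{1}{62}\right) = - \frac{15}{62} \approx -0.24194$)
$K N + 67 = 40 \left(- \frac{15}{62}\right) + 67 = - \frac{300}{31} + 67 = \frac{1777}{31}$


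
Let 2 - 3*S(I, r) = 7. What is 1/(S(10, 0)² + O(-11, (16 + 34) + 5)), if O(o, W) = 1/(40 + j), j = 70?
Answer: 990/2759 ≈ 0.35883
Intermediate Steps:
O(o, W) = 1/110 (O(o, W) = 1/(40 + 70) = 1/110)
S(I, r) = -5/3 (S(I, r) = ⅔ - ⅓*7 = ⅔ - 7/3 = -5/3)
1/(S(10, 0)² + O(-11, (16 + 34) + 5)) = 1/((-5/3)² + 1/110) = 1/(25/9 + 1/110) = 1/(2759/990) = 990/2759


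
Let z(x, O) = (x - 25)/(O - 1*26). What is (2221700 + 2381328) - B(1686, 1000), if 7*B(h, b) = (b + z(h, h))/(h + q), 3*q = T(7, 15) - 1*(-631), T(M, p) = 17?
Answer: 33910874964353/7367080 ≈ 4.6030e+6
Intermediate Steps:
z(x, O) = (-25 + x)/(-26 + O) (z(x, O) = (-25 + x)/(O - 26) = (-25 + x)/(-26 + O))
q = 216 (q = (17 - 1*(-631))/3 = (17 + 631)/3 = (1/3)*648 = 216)
B(h, b) = (b + (-25 + h)/(-26 + h))/(7*(216 + h)) (B(h, b) = ((b + (-25 + h)/(-26 + h))/(h + 216))/7 = ((b + (-25 + h)/(-26 + h))/(216 + h))/7 = (b + (-25 + h)/(-26 + h))/(7*(216 + h)))
(2221700 + 2381328) - B(1686, 1000) = (2221700 + 2381328) - (-25 + 1686 + 1000*(-26 + 1686))/(7*(-26 + 1686)*(216 + 1686)) = 4603028 - (-25 + 1686 + 1000*1660)/(7*1660*1902) = 4603028 - (-25 + 1686 + 1660000)/(7*1660*1902) = 4603028 - 1661661/(7*1660*1902) = 4603028 - 1*553887/7367080 = 4603028 - 553887/7367080 = 33910874964353/7367080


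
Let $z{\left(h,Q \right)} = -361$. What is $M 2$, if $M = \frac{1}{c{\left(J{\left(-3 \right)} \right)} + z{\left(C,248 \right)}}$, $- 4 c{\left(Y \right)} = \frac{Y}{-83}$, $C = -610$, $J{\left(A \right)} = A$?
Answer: $- \frac{664}{119855} \approx -0.00554$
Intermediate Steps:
$c{\left(Y \right)} = \frac{Y}{332}$ ($c{\left(Y \right)} = - \frac{Y \frac{1}{-83}}{4} = - \frac{Y \left(- \frac{1}{83}\right)}{4} = - \frac{\left(- \frac{1}{83}\right) Y}{4} = \frac{Y}{332}$)
$M = - \frac{332}{119855}$ ($M = \frac{1}{\frac{1}{332} \left(-3\right) - 361} = \frac{1}{- \frac{3}{332} - 361} = \frac{1}{- \frac{119855}{332}} = - \frac{332}{119855} \approx -0.00277$)
$M 2 = \left(- \frac{332}{119855}\right) 2 = - \frac{664}{119855}$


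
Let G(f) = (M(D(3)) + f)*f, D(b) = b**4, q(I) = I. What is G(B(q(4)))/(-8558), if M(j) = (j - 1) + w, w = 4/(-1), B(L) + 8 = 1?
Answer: 483/8558 ≈ 0.056438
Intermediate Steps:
B(L) = -7 (B(L) = -8 + 1 = -7)
w = -4 (w = 4*(-1) = -4)
M(j) = -5 + j (M(j) = (j - 1) - 4 = (-1 + j) - 4 = -5 + j)
G(f) = f*(76 + f) (G(f) = ((-5 + 3**4) + f)*f = ((-5 + 81) + f)*f = (76 + f)*f = f*(76 + f))
G(B(q(4)))/(-8558) = -7*(76 - 7)/(-8558) = -7*69*(-1/8558) = -483*(-1/8558) = 483/8558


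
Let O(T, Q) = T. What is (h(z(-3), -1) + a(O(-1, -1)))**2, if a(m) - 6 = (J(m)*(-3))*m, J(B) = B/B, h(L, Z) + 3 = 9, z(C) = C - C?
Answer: 225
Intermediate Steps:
z(C) = 0
h(L, Z) = 6 (h(L, Z) = -3 + 9 = 6)
J(B) = 1
a(m) = 6 - 3*m (a(m) = 6 + (1*(-3))*m = 6 - 3*m)
(h(z(-3), -1) + a(O(-1, -1)))**2 = (6 + (6 - 3*(-1)))**2 = (6 + (6 + 3))**2 = (6 + 9)**2 = 15**2 = 225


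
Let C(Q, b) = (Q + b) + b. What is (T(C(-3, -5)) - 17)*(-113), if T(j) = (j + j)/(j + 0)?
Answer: 1695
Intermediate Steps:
C(Q, b) = Q + 2*b
T(j) = 2 (T(j) = (2*j)/j = 2)
(T(C(-3, -5)) - 17)*(-113) = (2 - 17)*(-113) = -15*(-113) = 1695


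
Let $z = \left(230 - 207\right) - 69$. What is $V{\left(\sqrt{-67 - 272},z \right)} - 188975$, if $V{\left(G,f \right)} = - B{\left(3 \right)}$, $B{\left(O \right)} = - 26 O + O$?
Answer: $-188900$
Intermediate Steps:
$B{\left(O \right)} = - 25 O$
$z = -46$ ($z = 23 - 69 = -46$)
$V{\left(G,f \right)} = 75$ ($V{\left(G,f \right)} = - \left(-25\right) 3 = \left(-1\right) \left(-75\right) = 75$)
$V{\left(\sqrt{-67 - 272},z \right)} - 188975 = 75 - 188975 = -188900$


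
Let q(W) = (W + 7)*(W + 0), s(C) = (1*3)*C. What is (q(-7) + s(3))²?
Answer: 81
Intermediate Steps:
s(C) = 3*C
q(W) = W*(7 + W) (q(W) = (7 + W)*W = W*(7 + W))
(q(-7) + s(3))² = (-7*(7 - 7) + 3*3)² = (-7*0 + 9)² = (0 + 9)² = 9² = 81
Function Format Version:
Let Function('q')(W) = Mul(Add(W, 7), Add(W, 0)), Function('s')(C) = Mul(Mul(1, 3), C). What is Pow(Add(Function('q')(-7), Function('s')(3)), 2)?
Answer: 81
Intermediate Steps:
Function('s')(C) = Mul(3, C)
Function('q')(W) = Mul(W, Add(7, W)) (Function('q')(W) = Mul(Add(7, W), W) = Mul(W, Add(7, W)))
Pow(Add(Function('q')(-7), Function('s')(3)), 2) = Pow(Add(Mul(-7, Add(7, -7)), Mul(3, 3)), 2) = Pow(Add(Mul(-7, 0), 9), 2) = Pow(Add(0, 9), 2) = Pow(9, 2) = 81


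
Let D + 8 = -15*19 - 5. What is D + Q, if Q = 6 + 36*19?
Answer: 392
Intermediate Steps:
Q = 690 (Q = 6 + 684 = 690)
D = -298 (D = -8 + (-15*19 - 5) = -8 + (-285 - 5) = -8 - 290 = -298)
D + Q = -298 + 690 = 392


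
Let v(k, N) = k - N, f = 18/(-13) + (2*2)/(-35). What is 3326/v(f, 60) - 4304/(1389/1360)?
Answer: -82946486725/19433499 ≈ -4268.2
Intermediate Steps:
f = -682/455 (f = 18*(-1/13) + 4*(-1/35) = -18/13 - 4/35 = -682/455 ≈ -1.4989)
3326/v(f, 60) - 4304/(1389/1360) = 3326/(-682/455 - 1*60) - 4304/(1389/1360) = 3326/(-682/455 - 60) - 4304/(1389*(1/1360)) = 3326/(-27982/455) - 4304/1389/1360 = 3326*(-455/27982) - 4304*1360/1389 = -756665/13991 - 5853440/1389 = -82946486725/19433499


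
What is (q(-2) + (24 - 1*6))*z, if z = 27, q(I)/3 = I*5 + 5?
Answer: 81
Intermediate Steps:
q(I) = 15 + 15*I (q(I) = 3*(I*5 + 5) = 3*(5*I + 5) = 3*(5 + 5*I) = 15 + 15*I)
(q(-2) + (24 - 1*6))*z = ((15 + 15*(-2)) + (24 - 1*6))*27 = ((15 - 30) + (24 - 6))*27 = (-15 + 18)*27 = 3*27 = 81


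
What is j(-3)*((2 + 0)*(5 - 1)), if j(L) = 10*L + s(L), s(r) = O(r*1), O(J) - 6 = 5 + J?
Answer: -176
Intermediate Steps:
O(J) = 11 + J (O(J) = 6 + (5 + J) = 11 + J)
s(r) = 11 + r (s(r) = 11 + r*1 = 11 + r)
j(L) = 11 + 11*L (j(L) = 10*L + (11 + L) = 11 + 11*L)
j(-3)*((2 + 0)*(5 - 1)) = (11 + 11*(-3))*((2 + 0)*(5 - 1)) = (11 - 33)*(2*4) = -22*8 = -176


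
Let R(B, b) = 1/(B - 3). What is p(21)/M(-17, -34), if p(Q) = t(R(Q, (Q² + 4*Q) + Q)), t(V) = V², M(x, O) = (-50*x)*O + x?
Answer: -1/9369108 ≈ -1.0673e-7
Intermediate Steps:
M(x, O) = x - 50*O*x (M(x, O) = -50*O*x + x = x - 50*O*x)
R(B, b) = 1/(-3 + B)
p(Q) = (-3 + Q)⁻² (p(Q) = (1/(-3 + Q))² = (-3 + Q)⁻²)
p(21)/M(-17, -34) = 1/((-3 + 21)²*((-17*(1 - 50*(-34))))) = 1/(18²*((-17*(1 + 1700)))) = 1/(324*((-17*1701))) = (1/324)/(-28917) = (1/324)*(-1/28917) = -1/9369108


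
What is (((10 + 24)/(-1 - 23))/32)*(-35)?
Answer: 595/384 ≈ 1.5495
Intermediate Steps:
(((10 + 24)/(-1 - 23))/32)*(-35) = ((34/(-24))*(1/32))*(-35) = ((34*(-1/24))*(1/32))*(-35) = -17/12*1/32*(-35) = -17/384*(-35) = 595/384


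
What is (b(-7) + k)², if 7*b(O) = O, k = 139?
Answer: 19044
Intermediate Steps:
b(O) = O/7
(b(-7) + k)² = ((⅐)*(-7) + 139)² = (-1 + 139)² = 138² = 19044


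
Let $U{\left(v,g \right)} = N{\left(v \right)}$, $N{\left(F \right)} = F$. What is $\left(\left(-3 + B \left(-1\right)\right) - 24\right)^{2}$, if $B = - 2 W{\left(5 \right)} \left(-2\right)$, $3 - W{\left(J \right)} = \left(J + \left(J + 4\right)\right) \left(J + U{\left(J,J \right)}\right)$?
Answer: $271441$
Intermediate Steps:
$U{\left(v,g \right)} = v$
$W{\left(J \right)} = 3 - 2 J \left(4 + 2 J\right)$ ($W{\left(J \right)} = 3 - \left(J + \left(J + 4\right)\right) \left(J + J\right) = 3 - \left(J + \left(4 + J\right)\right) 2 J = 3 - \left(4 + 2 J\right) 2 J = 3 - 2 J \left(4 + 2 J\right)$)
$B = -548$ ($B = - 2 \left(3 - 40 - 4 \cdot 5^{2}\right) \left(-2\right) = - 2 \left(3 - 40 - 100\right) \left(-2\right) = \left(-2\right) \left(-137\right) \left(-2\right) = 274 \left(-2\right) = -548$)
$\left(\left(-3 + B \left(-1\right)\right) - 24\right)^{2} = \left(\left(-3 - -548\right) - 24\right)^{2} = \left(\left(-3 + 548\right) - 24\right)^{2} = \left(545 - 24\right)^{2} = 521^{2} = 271441$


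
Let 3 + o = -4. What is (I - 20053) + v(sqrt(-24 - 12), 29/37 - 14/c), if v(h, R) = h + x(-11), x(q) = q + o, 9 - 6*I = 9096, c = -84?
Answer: -43171/2 + 6*I ≈ -21586.0 + 6.0*I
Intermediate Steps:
I = -3029/2 (I = 3/2 - 1/6*9096 = 3/2 - 1516 = -3029/2 ≈ -1514.5)
o = -7 (o = -3 - 4 = -7)
x(q) = -7 + q (x(q) = q - 7 = -7 + q)
v(h, R) = -18 + h (v(h, R) = h + (-7 - 11) = h - 18 = -18 + h)
(I - 20053) + v(sqrt(-24 - 12), 29/37 - 14/c) = (-3029/2 - 20053) + (-18 + sqrt(-24 - 12)) = -43135/2 + (-18 + sqrt(-36)) = -43135/2 + (-18 + 6*I) = -43171/2 + 6*I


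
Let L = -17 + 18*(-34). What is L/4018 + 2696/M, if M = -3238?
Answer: -6434615/6505142 ≈ -0.98916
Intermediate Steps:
L = -629 (L = -17 - 612 = -629)
L/4018 + 2696/M = -629/4018 + 2696/(-3238) = -629*1/4018 + 2696*(-1/3238) = -629/4018 - 1348/1619 = -6434615/6505142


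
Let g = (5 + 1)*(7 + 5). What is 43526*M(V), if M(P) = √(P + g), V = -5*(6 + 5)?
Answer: 43526*√17 ≈ 1.7946e+5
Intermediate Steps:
g = 72 (g = 6*12 = 72)
V = -55 (V = -5*11 = -55)
M(P) = √(72 + P) (M(P) = √(P + 72) = √(72 + P))
43526*M(V) = 43526*√(72 - 55) = 43526*√17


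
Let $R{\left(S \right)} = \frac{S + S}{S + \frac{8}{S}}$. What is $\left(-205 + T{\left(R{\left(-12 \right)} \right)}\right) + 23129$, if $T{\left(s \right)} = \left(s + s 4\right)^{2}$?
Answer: $\frac{8307964}{361} \approx 23014.0$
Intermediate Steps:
$R{\left(S \right)} = \frac{2 S}{S + \frac{8}{S}}$
$T{\left(s \right)} = 25 s^{2}$ ($T{\left(s \right)} = \left(s + 4 s\right)^{2} = \left(5 s\right)^{2} = 25 s^{2}$)
$\left(-205 + T{\left(R{\left(-12 \right)} \right)}\right) + 23129 = \left(-205 + 25 \left(\frac{2 \left(-12\right)^{2}}{8 + \left(-12\right)^{2}}\right)^{2}\right) + 23129 = \left(-205 + 25 \left(2 \cdot 144 \frac{1}{8 + 144}\right)^{2}\right) + 23129 = \left(-205 + 25 \left(2 \cdot 144 \cdot \frac{1}{152}\right)^{2}\right) + 23129 = \left(-205 + 25 \left(\frac{36}{19}\right)^{2}\right) + 23129 = \left(-205 + 25 \cdot \frac{1296}{361}\right) + 23129 = \left(-205 + \frac{32400}{361}\right) + 23129 = - \frac{41605}{361} + 23129 = \frac{8307964}{361}$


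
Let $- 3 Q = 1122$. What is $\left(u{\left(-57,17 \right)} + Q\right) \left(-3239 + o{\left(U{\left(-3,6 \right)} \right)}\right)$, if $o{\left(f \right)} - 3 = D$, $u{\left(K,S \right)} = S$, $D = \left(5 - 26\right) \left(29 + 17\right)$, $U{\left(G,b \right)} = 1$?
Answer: $1500114$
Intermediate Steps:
$Q = -374$ ($Q = \left(- \frac{1}{3}\right) 1122 = -374$)
$D = -966$ ($D = \left(-21\right) 46 = -966$)
$o{\left(f \right)} = -963$ ($o{\left(f \right)} = 3 - 966 = -963$)
$\left(u{\left(-57,17 \right)} + Q\right) \left(-3239 + o{\left(U{\left(-3,6 \right)} \right)}\right) = \left(17 - 374\right) \left(-3239 - 963\right) = \left(-357\right) \left(-4202\right) = 1500114$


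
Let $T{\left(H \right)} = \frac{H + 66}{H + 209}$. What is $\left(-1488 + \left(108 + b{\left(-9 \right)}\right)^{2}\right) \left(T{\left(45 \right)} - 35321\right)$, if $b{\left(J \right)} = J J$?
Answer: $- \frac{307118723559}{254} \approx -1.2091 \cdot 10^{9}$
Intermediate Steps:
$b{\left(J \right)} = J^{2}$
$T{\left(H \right)} = \frac{66 + H}{209 + H}$
$\left(-1488 + \left(108 + b{\left(-9 \right)}\right)^{2}\right) \left(T{\left(45 \right)} - 35321\right) = \left(-1488 + \left(108 + \left(-9\right)^{2}\right)^{2}\right) \left(\frac{66 + 45}{209 + 45} - 35321\right) = \left(-1488 + \left(108 + 81\right)^{2}\right) \left(\frac{1}{254} \cdot 111 - 35321\right) = \left(-1488 + 189^{2}\right) \left(\frac{1}{254} \cdot 111 - 35321\right) = \left(-1488 + 35721\right) \left(\frac{111}{254} - 35321\right) = 34233 \left(- \frac{8971423}{254}\right) = - \frac{307118723559}{254}$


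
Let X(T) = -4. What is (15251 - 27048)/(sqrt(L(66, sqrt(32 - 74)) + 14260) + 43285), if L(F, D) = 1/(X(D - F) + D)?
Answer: -11797/(43285 + sqrt(14260 - 1/(4 - I*sqrt(42)))) ≈ -0.27179 - 2.9296e-9*I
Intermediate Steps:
L(F, D) = 1/(-4 + D)
(15251 - 27048)/(sqrt(L(66, sqrt(32 - 74)) + 14260) + 43285) = (15251 - 27048)/(sqrt(1/(-4 + sqrt(32 - 74)) + 14260) + 43285) = -11797/(sqrt(1/(-4 + sqrt(-42)) + 14260) + 43285) = -11797/(sqrt(1/(-4 + I*sqrt(42)) + 14260) + 43285) = -11797/(sqrt(14260 + 1/(-4 + I*sqrt(42))) + 43285) = -11797/(43285 + sqrt(14260 + 1/(-4 + I*sqrt(42))))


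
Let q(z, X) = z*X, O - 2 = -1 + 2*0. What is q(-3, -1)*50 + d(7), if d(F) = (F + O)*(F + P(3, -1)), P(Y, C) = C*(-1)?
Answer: 214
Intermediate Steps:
P(Y, C) = -C
O = 1 (O = 2 + (-1 + 2*0) = 2 + (-1 + 0) = 2 - 1 = 1)
d(F) = (1 + F)² (d(F) = (F + 1)*(F - 1*(-1)) = (1 + F)*(F + 1) = (1 + F)*(1 + F) = (1 + F)²)
q(z, X) = X*z
q(-3, -1)*50 + d(7) = -1*(-3)*50 + (1 + 7² + 2*7) = 3*50 + (1 + 49 + 14) = 150 + 64 = 214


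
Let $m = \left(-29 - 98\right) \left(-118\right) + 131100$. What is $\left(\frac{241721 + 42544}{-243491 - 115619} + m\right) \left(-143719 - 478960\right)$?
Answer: $- \frac{6533230161376681}{71822} \approx -9.0964 \cdot 10^{10}$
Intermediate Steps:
$m = 146086$ ($m = \left(-127\right) \left(-118\right) + 131100 = 14986 + 131100 = 146086$)
$\left(\frac{241721 + 42544}{-243491 - 115619} + m\right) \left(-143719 - 478960\right) = \left(\frac{241721 + 42544}{-243491 - 115619} + 146086\right) \left(-143719 - 478960\right) = \left(\frac{284265}{-359110} + 146086\right) \left(-622679\right) = \left(284265 \left(- \frac{1}{359110}\right) + 146086\right) \left(-622679\right) = \left(- \frac{56853}{71822} + 146086\right) \left(-622679\right) = \frac{10492131839}{71822} \left(-622679\right) = - \frac{6533230161376681}{71822}$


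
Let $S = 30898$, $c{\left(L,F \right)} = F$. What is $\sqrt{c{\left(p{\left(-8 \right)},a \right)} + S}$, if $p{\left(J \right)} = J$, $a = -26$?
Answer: $2 \sqrt{7718} \approx 175.7$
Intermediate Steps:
$\sqrt{c{\left(p{\left(-8 \right)},a \right)} + S} = \sqrt{-26 + 30898} = \sqrt{30872} = 2 \sqrt{7718}$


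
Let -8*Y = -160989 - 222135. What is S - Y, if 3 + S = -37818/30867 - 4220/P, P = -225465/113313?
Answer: -14158217349833/309307918 ≈ -45774.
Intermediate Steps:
P = -75155/37771 (P = -225465*1/113313 = -75155/37771 ≈ -1.9898)
S = 327346748573/154653959 (S = -3 + (-37818/30867 - 4220/(-75155/37771)) = -3 + (-37818*1/30867 - 4220*(-37771/75155)) = -3 + (-12606/10289 + 31878724/15031) = -3 + 327810710450/154653959 = 327346748573/154653959 ≈ 2116.6)
Y = 95781/2 (Y = -(-160989 - 222135)/8 = -1/8*(-383124) = 95781/2 ≈ 47891.)
S - Y = 327346748573/154653959 - 1*95781/2 = 327346748573/154653959 - 95781/2 = -14158217349833/309307918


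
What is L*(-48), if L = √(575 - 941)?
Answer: -48*I*√366 ≈ -918.29*I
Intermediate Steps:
L = I*√366 (L = √(-366) = I*√366 ≈ 19.131*I)
L*(-48) = (I*√366)*(-48) = -48*I*√366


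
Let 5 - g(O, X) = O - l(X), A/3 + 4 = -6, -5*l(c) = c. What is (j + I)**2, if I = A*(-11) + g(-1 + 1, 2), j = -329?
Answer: 784/25 ≈ 31.360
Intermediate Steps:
l(c) = -c/5
A = -30 (A = -12 + 3*(-6) = -12 - 18 = -30)
g(O, X) = 5 - O - X/5 (g(O, X) = 5 - (O - (-1)*X/5) = 5 - (O + X/5) = 5 + (-O - X/5) = 5 - O - X/5)
I = 1673/5 (I = -30*(-11) + (5 - (-1 + 1) - 1/5*2) = 330 + (5 - 1*0 - 2/5) = 330 + (5 + 0 - 2/5) = 330 + 23/5 = 1673/5 ≈ 334.60)
(j + I)**2 = (-329 + 1673/5)**2 = (28/5)**2 = 784/25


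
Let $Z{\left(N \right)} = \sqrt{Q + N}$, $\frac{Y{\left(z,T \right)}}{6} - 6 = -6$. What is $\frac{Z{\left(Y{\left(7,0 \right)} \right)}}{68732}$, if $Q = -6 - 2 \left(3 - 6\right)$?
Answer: $0$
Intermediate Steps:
$Q = 0$ ($Q = -6 - 2 \left(3 - 6\right) = -6 - -6 = -6 + 6 = 0$)
$Y{\left(z,T \right)} = 0$ ($Y{\left(z,T \right)} = 36 + 6 \left(-6\right) = 36 - 36 = 0$)
$Z{\left(N \right)} = \sqrt{N}$ ($Z{\left(N \right)} = \sqrt{0 + N} = \sqrt{N}$)
$\frac{Z{\left(Y{\left(7,0 \right)} \right)}}{68732} = \frac{\sqrt{0}}{68732} = 0 \cdot \frac{1}{68732} = 0$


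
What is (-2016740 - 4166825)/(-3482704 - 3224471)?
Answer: 1236713/1341435 ≈ 0.92193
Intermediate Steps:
(-2016740 - 4166825)/(-3482704 - 3224471) = -6183565/(-6707175) = -6183565*(-1/6707175) = 1236713/1341435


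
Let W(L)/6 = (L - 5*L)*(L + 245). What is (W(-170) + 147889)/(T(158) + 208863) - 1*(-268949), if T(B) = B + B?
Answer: 56258936760/209179 ≈ 2.6895e+5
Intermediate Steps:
T(B) = 2*B
W(L) = -24*L*(245 + L) (W(L) = 6*((L - 5*L)*(L + 245)) = 6*((-4*L)*(245 + L)) = 6*(-4*L*(245 + L)) = -24*L*(245 + L))
(W(-170) + 147889)/(T(158) + 208863) - 1*(-268949) = (-24*(-170)*(245 - 170) + 147889)/(2*158 + 208863) - 1*(-268949) = (-24*(-170)*75 + 147889)/(316 + 208863) + 268949 = (306000 + 147889)/209179 + 268949 = 453889*(1/209179) + 268949 = 453889/209179 + 268949 = 56258936760/209179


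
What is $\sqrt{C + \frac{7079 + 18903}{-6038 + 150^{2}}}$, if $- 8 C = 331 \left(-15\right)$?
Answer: $\frac{\sqrt{674462017466}}{32924} \approx 24.944$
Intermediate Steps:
$C = \frac{4965}{8}$ ($C = - \frac{331 \left(-15\right)}{8} = \left(- \frac{1}{8}\right) \left(-4965\right) = \frac{4965}{8} \approx 620.63$)
$\sqrt{C + \frac{7079 + 18903}{-6038 + 150^{2}}} = \sqrt{\frac{4965}{8} + \frac{7079 + 18903}{-6038 + 150^{2}}} = \sqrt{\frac{4965}{8} + \frac{25982}{-6038 + 22500}} = \sqrt{\frac{4965}{8} + \frac{25982}{16462}} = \sqrt{\frac{4965}{8} + 25982 \cdot \frac{1}{16462}} = \sqrt{\frac{4965}{8} + \frac{12991}{8231}} = \sqrt{\frac{40970843}{65848}} = \frac{\sqrt{674462017466}}{32924}$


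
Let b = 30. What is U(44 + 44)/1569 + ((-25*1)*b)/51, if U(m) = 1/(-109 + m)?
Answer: -8237267/560133 ≈ -14.706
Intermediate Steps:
U(44 + 44)/1569 + ((-25*1)*b)/51 = 1/((-109 + (44 + 44))*1569) + (-25*1*30)/51 = (1/1569)/(-109 + 88) - 25*30*(1/51) = (1/1569)/(-21) - 750*1/51 = -1/21*1/1569 - 250/17 = -1/32949 - 250/17 = -8237267/560133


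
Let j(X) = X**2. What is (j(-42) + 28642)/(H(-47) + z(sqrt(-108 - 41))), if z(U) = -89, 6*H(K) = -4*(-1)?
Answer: -91218/265 ≈ -344.22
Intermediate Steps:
H(K) = 2/3 (H(K) = (-4*(-1))/6 = (1/6)*4 = 2/3)
(j(-42) + 28642)/(H(-47) + z(sqrt(-108 - 41))) = ((-42)**2 + 28642)/(2/3 - 89) = (1764 + 28642)/(-265/3) = 30406*(-3/265) = -91218/265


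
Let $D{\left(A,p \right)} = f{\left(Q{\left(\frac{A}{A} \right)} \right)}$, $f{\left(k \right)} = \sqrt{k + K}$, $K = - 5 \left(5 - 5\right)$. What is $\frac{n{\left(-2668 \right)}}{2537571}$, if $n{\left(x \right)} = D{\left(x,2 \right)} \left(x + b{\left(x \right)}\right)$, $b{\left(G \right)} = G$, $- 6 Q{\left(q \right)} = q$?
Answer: $- \frac{2668 i \sqrt{6}}{7612713} \approx - 0.00085846 i$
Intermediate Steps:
$Q{\left(q \right)} = - \frac{q}{6}$
$K = 0$ ($K = \left(-5\right) 0 = 0$)
$f{\left(k \right)} = \sqrt{k}$ ($f{\left(k \right)} = \sqrt{k + 0} = \sqrt{k}$)
$D{\left(A,p \right)} = \frac{i \sqrt{6}}{6}$ ($D{\left(A,p \right)} = \sqrt{- \frac{A \frac{1}{A}}{6}} = \sqrt{\left(- \frac{1}{6}\right) 1} = \sqrt{- \frac{1}{6}} = \frac{i \sqrt{6}}{6}$)
$n{\left(x \right)} = \frac{i x \sqrt{6}}{3}$ ($n{\left(x \right)} = \frac{i \sqrt{6}}{6} \left(x + x\right) = \frac{i \sqrt{6}}{6} \cdot 2 x = \frac{i x \sqrt{6}}{3}$)
$\frac{n{\left(-2668 \right)}}{2537571} = \frac{\frac{1}{3} i \left(-2668\right) \sqrt{6}}{2537571} = - \frac{2668 i \sqrt{6}}{3} \cdot \frac{1}{2537571} = - \frac{2668 i \sqrt{6}}{7612713}$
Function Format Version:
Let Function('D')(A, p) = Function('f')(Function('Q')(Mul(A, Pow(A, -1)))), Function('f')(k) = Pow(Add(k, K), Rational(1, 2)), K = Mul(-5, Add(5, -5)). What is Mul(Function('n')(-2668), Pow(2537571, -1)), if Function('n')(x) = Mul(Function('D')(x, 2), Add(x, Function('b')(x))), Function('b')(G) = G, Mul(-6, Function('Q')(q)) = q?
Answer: Mul(Rational(-2668, 7612713), I, Pow(6, Rational(1, 2))) ≈ Mul(-0.00085846, I)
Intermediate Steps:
Function('Q')(q) = Mul(Rational(-1, 6), q)
K = 0 (K = Mul(-5, 0) = 0)
Function('f')(k) = Pow(k, Rational(1, 2)) (Function('f')(k) = Pow(Add(k, 0), Rational(1, 2)) = Pow(k, Rational(1, 2)))
Function('D')(A, p) = Mul(Rational(1, 6), I, Pow(6, Rational(1, 2))) (Function('D')(A, p) = Pow(Mul(Rational(-1, 6), Mul(A, Pow(A, -1))), Rational(1, 2)) = Pow(Mul(Rational(-1, 6), 1), Rational(1, 2)) = Pow(Rational(-1, 6), Rational(1, 2)) = Mul(Rational(1, 6), I, Pow(6, Rational(1, 2))))
Function('n')(x) = Mul(Rational(1, 3), I, x, Pow(6, Rational(1, 2))) (Function('n')(x) = Mul(Mul(Rational(1, 6), I, Pow(6, Rational(1, 2))), Add(x, x)) = Mul(Mul(Rational(1, 6), I, Pow(6, Rational(1, 2))), Mul(2, x)) = Mul(Rational(1, 3), I, x, Pow(6, Rational(1, 2))))
Mul(Function('n')(-2668), Pow(2537571, -1)) = Mul(Mul(Rational(1, 3), I, -2668, Pow(6, Rational(1, 2))), Pow(2537571, -1)) = Mul(Mul(Rational(-2668, 3), I, Pow(6, Rational(1, 2))), Rational(1, 2537571)) = Mul(Rational(-2668, 7612713), I, Pow(6, Rational(1, 2)))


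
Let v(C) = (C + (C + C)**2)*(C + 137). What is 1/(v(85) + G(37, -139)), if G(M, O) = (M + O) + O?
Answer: 1/6434429 ≈ 1.5541e-7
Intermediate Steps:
G(M, O) = M + 2*O
v(C) = (137 + C)*(C + 4*C**2) (v(C) = (C + (2*C)**2)*(137 + C) = (C + 4*C**2)*(137 + C) = (137 + C)*(C + 4*C**2))
1/(v(85) + G(37, -139)) = 1/(85*(137 + 4*85**2 + 549*85) + (37 + 2*(-139))) = 1/(85*(137 + 4*7225 + 46665) + (37 - 278)) = 1/(85*(137 + 28900 + 46665) - 241) = 1/(85*75702 - 241) = 1/(6434670 - 241) = 1/6434429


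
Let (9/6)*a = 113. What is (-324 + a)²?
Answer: 556516/9 ≈ 61835.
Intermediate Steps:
a = 226/3 (a = (⅔)*113 = 226/3 ≈ 75.333)
(-324 + a)² = (-324 + 226/3)² = (-746/3)² = 556516/9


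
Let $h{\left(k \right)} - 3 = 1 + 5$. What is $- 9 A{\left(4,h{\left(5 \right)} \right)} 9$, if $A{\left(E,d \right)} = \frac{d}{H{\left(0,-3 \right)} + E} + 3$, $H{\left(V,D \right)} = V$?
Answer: $- \frac{1701}{4} \approx -425.25$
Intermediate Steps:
$h{\left(k \right)} = 9$ ($h{\left(k \right)} = 3 + \left(1 + 5\right) = 3 + 6 = 9$)
$A{\left(E,d \right)} = 3 + \frac{d}{E}$ ($A{\left(E,d \right)} = \frac{d}{0 + E} + 3 = \frac{d}{E} + 3 = 3 + \frac{d}{E}$)
$- 9 A{\left(4,h{\left(5 \right)} \right)} 9 = - 9 \left(3 + \frac{9}{4}\right) 9 = \left(-9\right) \frac{21}{4} \cdot 9 = \left(- \frac{189}{4}\right) 9 = - \frac{1701}{4}$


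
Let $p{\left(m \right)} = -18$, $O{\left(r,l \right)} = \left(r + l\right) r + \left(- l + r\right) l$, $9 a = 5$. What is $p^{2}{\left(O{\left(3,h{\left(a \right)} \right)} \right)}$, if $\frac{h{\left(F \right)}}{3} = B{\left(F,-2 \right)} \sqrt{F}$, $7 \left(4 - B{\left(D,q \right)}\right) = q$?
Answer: $324$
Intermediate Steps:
$a = \frac{5}{9}$ ($a = \frac{1}{9} \cdot 5 = \frac{5}{9} \approx 0.55556$)
$B{\left(D,q \right)} = 4 - \frac{q}{7}$
$h{\left(F \right)} = \frac{90 \sqrt{F}}{7}$ ($h{\left(F \right)} = 3 \left(4 - - \frac{2}{7}\right) \sqrt{F} = 3 \left(4 + \frac{2}{7}\right) \sqrt{F} = 3 \frac{30 \sqrt{F}}{7} = \frac{90 \sqrt{F}}{7}$)
$O{\left(r,l \right)} = l \left(r - l\right) + r \left(l + r\right)$ ($O{\left(r,l \right)} = \left(l + r\right) r + \left(r - l\right) l = r \left(l + r\right) + l \left(r - l\right) = l \left(r - l\right) + r \left(l + r\right)$)
$p^{2}{\left(O{\left(3,h{\left(a \right)} \right)} \right)} = \left(-18\right)^{2} = 324$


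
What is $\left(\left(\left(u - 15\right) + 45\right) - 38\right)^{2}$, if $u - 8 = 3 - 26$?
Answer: $529$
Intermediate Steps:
$u = -15$ ($u = 8 + \left(3 - 26\right) = 8 - 23 = -15$)
$\left(\left(\left(u - 15\right) + 45\right) - 38\right)^{2} = \left(\left(\left(-15 - 15\right) + 45\right) - 38\right)^{2} = \left(\left(-30 + 45\right) - 38\right)^{2} = \left(15 - 38\right)^{2} = \left(-23\right)^{2} = 529$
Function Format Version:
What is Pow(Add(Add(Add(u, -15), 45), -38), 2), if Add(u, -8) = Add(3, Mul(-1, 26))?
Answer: 529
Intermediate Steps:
u = -15 (u = Add(8, Add(3, Mul(-1, 26))) = Add(8, Add(3, -26)) = Add(8, -23) = -15)
Pow(Add(Add(Add(u, -15), 45), -38), 2) = Pow(Add(Add(Add(-15, -15), 45), -38), 2) = Pow(Add(Add(-30, 45), -38), 2) = Pow(Add(15, -38), 2) = Pow(-23, 2) = 529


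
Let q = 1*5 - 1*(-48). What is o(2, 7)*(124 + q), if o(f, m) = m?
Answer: 1239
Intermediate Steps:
q = 53 (q = 5 + 48 = 53)
o(2, 7)*(124 + q) = 7*(124 + 53) = 7*177 = 1239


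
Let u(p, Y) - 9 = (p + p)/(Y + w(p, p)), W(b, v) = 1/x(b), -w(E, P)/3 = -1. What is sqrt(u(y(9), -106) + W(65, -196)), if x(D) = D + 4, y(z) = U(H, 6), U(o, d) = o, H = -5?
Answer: 2*sqrt(115055223)/7107 ≈ 3.0185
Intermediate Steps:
w(E, P) = 3 (w(E, P) = -3*(-1) = 3)
y(z) = -5
x(D) = 4 + D
W(b, v) = 1/(4 + b)
u(p, Y) = 9 + 2*p/(3 + Y) (u(p, Y) = 9 + (p + p)/(Y + 3) = 9 + (2*p)/(3 + Y) = 9 + 2*p/(3 + Y))
sqrt(u(y(9), -106) + W(65, -196)) = sqrt((27 + 2*(-5) + 9*(-106))/(3 - 106) + 1/(4 + 65)) = sqrt((27 - 10 - 954)/(-103) + 1/69) = sqrt(-1/103*(-937) + 1/69) = sqrt(937/103 + 1/69) = sqrt(64756/7107) = 2*sqrt(115055223)/7107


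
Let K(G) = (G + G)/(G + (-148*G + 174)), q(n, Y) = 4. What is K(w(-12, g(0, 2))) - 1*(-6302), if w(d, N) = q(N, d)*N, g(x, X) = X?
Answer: 3157294/501 ≈ 6302.0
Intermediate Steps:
w(d, N) = 4*N
K(G) = 2*G/(174 - 147*G) (K(G) = (2*G)/(G + (174 - 148*G)) = (2*G)/(174 - 147*G) = 2*G/(174 - 147*G))
K(w(-12, g(0, 2))) - 1*(-6302) = -2*4*2/(-174 + 147*(4*2)) - 1*(-6302) = -2*8/(-174 + 147*8) + 6302 = -2*8/(-174 + 1176) + 6302 = -2*8/1002 + 6302 = -2*8*1/1002 + 6302 = -8/501 + 6302 = 3157294/501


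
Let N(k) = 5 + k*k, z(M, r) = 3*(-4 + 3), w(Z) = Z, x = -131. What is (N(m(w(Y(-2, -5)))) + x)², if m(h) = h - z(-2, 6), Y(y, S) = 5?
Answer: 3844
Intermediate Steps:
z(M, r) = -3 (z(M, r) = 3*(-1) = -3)
m(h) = 3 + h (m(h) = h - 1*(-3) = h + 3 = 3 + h)
N(k) = 5 + k²
(N(m(w(Y(-2, -5)))) + x)² = ((5 + (3 + 5)²) - 131)² = ((5 + 8²) - 131)² = ((5 + 64) - 131)² = (69 - 131)² = (-62)² = 3844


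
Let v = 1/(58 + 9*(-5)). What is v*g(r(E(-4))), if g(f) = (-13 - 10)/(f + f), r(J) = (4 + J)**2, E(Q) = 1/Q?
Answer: -184/2925 ≈ -0.062906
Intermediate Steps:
g(f) = -23/(2*f) (g(f) = -23*1/(2*f) = -23/(2*f))
v = 1/13 (v = 1/(58 - 45) = 1/13 ≈ 0.076923)
v*g(r(E(-4))) = (-23/(2*(4 + 1/(-4))**2))/13 = (-23/(2*(4 - 1/4)**2))/13 = (-23/(2*((15/4)**2)))/13 = (-23/(2*225/16))/13 = (-23/2*16/225)/13 = (1/13)*(-184/225) = -184/2925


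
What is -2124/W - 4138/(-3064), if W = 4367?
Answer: 5781355/6690244 ≈ 0.86415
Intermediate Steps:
-2124/W - 4138/(-3064) = -2124/4367 - 4138/(-3064) = -2124*1/4367 - 4138*(-1/3064) = -2124/4367 + 2069/1532 = 5781355/6690244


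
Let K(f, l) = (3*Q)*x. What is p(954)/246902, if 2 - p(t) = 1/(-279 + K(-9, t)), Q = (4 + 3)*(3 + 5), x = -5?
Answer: 2239/276283338 ≈ 8.1040e-6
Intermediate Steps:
Q = 56 (Q = 7*8 = 56)
K(f, l) = -840 (K(f, l) = (3*56)*(-5) = 168*(-5) = -840)
p(t) = 2239/1119 (p(t) = 2 - 1/(-279 - 840) = 2 - 1/(-1119) = 2 - 1*(-1/1119) = 2 + 1/1119 = 2239/1119)
p(954)/246902 = (2239/1119)/246902 = (2239/1119)*(1/246902) = 2239/276283338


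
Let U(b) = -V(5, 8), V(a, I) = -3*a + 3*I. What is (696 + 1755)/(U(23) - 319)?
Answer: -2451/328 ≈ -7.4726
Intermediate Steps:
U(b) = -9 (U(b) = -(-3*5 + 3*8) = -(-15 + 24) = -1*9 = -9)
(696 + 1755)/(U(23) - 319) = (696 + 1755)/(-9 - 319) = 2451/(-328) = 2451*(-1/328) = -2451/328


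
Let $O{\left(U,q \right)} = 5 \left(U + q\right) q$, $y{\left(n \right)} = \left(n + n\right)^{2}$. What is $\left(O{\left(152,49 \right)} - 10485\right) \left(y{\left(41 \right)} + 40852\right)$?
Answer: $1844045760$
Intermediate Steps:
$y{\left(n \right)} = 4 n^{2}$ ($y{\left(n \right)} = \left(2 n\right)^{2} = 4 n^{2}$)
$O{\left(U,q \right)} = q \left(5 U + 5 q\right)$ ($O{\left(U,q \right)} = \left(5 U + 5 q\right) q = q \left(5 U + 5 q\right)$)
$\left(O{\left(152,49 \right)} - 10485\right) \left(y{\left(41 \right)} + 40852\right) = \left(5 \cdot 49 \left(152 + 49\right) - 10485\right) \left(4 \cdot 41^{2} + 40852\right) = \left(5 \cdot 49 \cdot 201 - 10485\right) \left(4 \cdot 1681 + 40852\right) = \left(49245 - 10485\right) \left(6724 + 40852\right) = 38760 \cdot 47576 = 1844045760$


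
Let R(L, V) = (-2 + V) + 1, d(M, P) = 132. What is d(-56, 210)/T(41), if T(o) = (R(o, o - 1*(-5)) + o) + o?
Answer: 132/127 ≈ 1.0394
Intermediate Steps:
R(L, V) = -1 + V
T(o) = 4 + 3*o (T(o) = ((-1 + (o - 1*(-5))) + o) + o = ((-1 + (o + 5)) + o) + o = ((-1 + (5 + o)) + o) + o = ((4 + o) + o) + o = (4 + 2*o) + o = 4 + 3*o)
d(-56, 210)/T(41) = 132/(4 + 3*41) = 132/(4 + 123) = 132/127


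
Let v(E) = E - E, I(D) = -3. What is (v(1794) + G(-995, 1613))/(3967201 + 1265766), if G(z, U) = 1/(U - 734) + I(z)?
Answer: -2636/4599777993 ≈ -5.7307e-7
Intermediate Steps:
v(E) = 0
G(z, U) = -3 + 1/(-734 + U) (G(z, U) = 1/(U - 734) - 3 = 1/(-734 + U) - 3 = -3 + 1/(-734 + U))
(v(1794) + G(-995, 1613))/(3967201 + 1265766) = (0 + (2203 - 3*1613)/(-734 + 1613))/(3967201 + 1265766) = (0 + (2203 - 4839)/879)/5232967 = (0 + (1/879)*(-2636))*(1/5232967) = (0 - 2636/879)*(1/5232967) = -2636/879*1/5232967 = -2636/4599777993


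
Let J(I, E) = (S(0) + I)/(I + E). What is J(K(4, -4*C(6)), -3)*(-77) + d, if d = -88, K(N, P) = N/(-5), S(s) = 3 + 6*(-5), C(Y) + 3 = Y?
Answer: -12375/19 ≈ -651.32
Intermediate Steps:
C(Y) = -3 + Y
S(s) = -27 (S(s) = 3 - 30 = -27)
K(N, P) = -N/5 (K(N, P) = N*(-1/5) = -N/5)
J(I, E) = (-27 + I)/(E + I) (J(I, E) = (-27 + I)/(I + E) = (-27 + I)/(E + I))
J(K(4, -4*C(6)), -3)*(-77) + d = ((-27 - 1/5*4)/(-3 - 1/5*4))*(-77) - 88 = ((-27 - 4/5)/(-3 - 4/5))*(-77) - 88 = (-139/5/(-19/5))*(-77) - 88 = -5/19*(-139/5)*(-77) - 88 = (139/19)*(-77) - 88 = -10703/19 - 88 = -12375/19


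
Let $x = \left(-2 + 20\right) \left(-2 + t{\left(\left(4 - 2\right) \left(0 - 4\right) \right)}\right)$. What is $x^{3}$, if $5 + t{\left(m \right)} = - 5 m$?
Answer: $209584584$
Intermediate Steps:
$t{\left(m \right)} = -5 - 5 m$
$x = 594$ ($x = \left(-2 + 20\right) \left(-2 - \left(5 + 5 \left(4 - 2\right) \left(0 - 4\right)\right)\right) = 18 \left(-2 - \left(5 + 5 \cdot 2 \left(-4\right)\right)\right) = 18 \left(-2 - -35\right) = 18 \left(-2 + \left(-5 + 40\right)\right) = 18 \left(-2 + 35\right) = 18 \cdot 33 = 594$)
$x^{3} = 594^{3} = 209584584$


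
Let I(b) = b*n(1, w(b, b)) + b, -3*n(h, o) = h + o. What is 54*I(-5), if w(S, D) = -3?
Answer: -450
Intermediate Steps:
n(h, o) = -h/3 - o/3 (n(h, o) = -(h + o)/3 = -h/3 - o/3)
I(b) = 5*b/3 (I(b) = b*(-⅓*1 - ⅓*(-3)) + b = b*(-⅓ + 1) + b = b*(⅔) + b = 2*b/3 + b = 5*b/3)
54*I(-5) = 54*((5/3)*(-5)) = 54*(-25/3) = -450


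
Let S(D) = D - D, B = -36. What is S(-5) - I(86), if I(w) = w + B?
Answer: -50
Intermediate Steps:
S(D) = 0
I(w) = -36 + w (I(w) = w - 36 = -36 + w)
S(-5) - I(86) = 0 - (-36 + 86) = 0 - 1*50 = 0 - 50 = -50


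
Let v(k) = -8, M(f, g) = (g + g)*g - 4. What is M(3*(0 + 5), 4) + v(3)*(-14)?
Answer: 140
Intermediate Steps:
M(f, g) = -4 + 2*g² (M(f, g) = (2*g)*g - 4 = 2*g² - 4 = -4 + 2*g²)
M(3*(0 + 5), 4) + v(3)*(-14) = (-4 + 2*4²) - 8*(-14) = (-4 + 2*16) + 112 = (-4 + 32) + 112 = 28 + 112 = 140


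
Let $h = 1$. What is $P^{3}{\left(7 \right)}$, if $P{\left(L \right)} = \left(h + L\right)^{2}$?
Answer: $262144$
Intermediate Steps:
$P{\left(L \right)} = \left(1 + L\right)^{2}$
$P^{3}{\left(7 \right)} = \left(\left(1 + 7\right)^{2}\right)^{3} = \left(8^{2}\right)^{3} = 64^{3} = 262144$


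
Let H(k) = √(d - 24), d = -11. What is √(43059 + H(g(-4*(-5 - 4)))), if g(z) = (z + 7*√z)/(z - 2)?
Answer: √(43059 + I*√35) ≈ 207.51 + 0.014*I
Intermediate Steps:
g(z) = (z + 7*√z)/(-2 + z)
H(k) = I*√35 (H(k) = √(-11 - 24) = √(-35) = I*√35)
√(43059 + H(g(-4*(-5 - 4)))) = √(43059 + I*√35)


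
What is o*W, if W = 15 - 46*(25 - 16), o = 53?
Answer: -21147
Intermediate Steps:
W = -399 (W = 15 - 46*9 = 15 - 414 = -399)
o*W = 53*(-399) = -21147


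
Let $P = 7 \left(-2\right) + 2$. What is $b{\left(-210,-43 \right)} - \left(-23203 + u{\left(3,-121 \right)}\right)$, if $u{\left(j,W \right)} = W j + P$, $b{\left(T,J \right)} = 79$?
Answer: $23657$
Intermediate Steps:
$P = -12$ ($P = -14 + 2 = -12$)
$u{\left(j,W \right)} = -12 + W j$ ($u{\left(j,W \right)} = W j - 12 = -12 + W j$)
$b{\left(-210,-43 \right)} - \left(-23203 + u{\left(3,-121 \right)}\right) = 79 - \left(-23203 - 375\right) = 79 - -23578 = 79 + 23578 = 23657$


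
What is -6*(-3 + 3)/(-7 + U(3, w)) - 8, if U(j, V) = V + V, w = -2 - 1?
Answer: -8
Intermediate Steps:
w = -3
U(j, V) = 2*V
-6*(-3 + 3)/(-7 + U(3, w)) - 8 = -6*(-3 + 3)/(-7 + 2*(-3)) - 8 = -0/(-7 - 6) - 8 = -0/(-13) - 8 = -0*(-1)/13 - 8 = -6*0 - 8 = 0 - 8 = -8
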